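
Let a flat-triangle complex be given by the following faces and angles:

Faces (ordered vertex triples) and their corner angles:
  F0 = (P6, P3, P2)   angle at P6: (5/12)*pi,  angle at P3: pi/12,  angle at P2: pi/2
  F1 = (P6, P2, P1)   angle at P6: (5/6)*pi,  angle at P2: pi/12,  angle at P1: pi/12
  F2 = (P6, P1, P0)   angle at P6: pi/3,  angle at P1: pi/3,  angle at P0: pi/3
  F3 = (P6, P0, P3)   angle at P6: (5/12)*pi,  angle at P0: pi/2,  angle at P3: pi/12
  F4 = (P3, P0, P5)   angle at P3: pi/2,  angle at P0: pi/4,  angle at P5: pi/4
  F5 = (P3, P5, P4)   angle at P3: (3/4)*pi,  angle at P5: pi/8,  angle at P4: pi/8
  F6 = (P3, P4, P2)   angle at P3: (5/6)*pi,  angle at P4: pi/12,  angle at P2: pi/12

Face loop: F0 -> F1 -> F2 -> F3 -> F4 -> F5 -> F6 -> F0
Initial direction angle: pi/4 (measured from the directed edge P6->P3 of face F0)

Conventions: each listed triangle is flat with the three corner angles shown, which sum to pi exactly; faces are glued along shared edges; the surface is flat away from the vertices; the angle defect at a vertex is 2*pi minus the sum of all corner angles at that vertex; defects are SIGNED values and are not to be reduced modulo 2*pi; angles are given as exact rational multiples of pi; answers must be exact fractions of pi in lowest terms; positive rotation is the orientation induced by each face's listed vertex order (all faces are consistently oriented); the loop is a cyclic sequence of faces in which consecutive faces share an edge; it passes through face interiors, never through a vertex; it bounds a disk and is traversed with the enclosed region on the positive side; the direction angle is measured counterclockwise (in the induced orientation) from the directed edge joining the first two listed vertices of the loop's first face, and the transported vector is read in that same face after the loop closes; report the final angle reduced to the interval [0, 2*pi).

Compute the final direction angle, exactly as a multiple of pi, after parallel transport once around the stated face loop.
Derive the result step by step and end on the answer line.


enclosed vertex P3: corner angles sum to (9/4)*pi, defect = 2*pi - (9/4)*pi = -pi/4
enclosed vertex P6: corner angles sum to 2*pi, defect = 2*pi - 2*pi = 0
the rotation equals the total enclosed defect, so the final angle is initial + defects (mod 2*pi)
final angle = pi/4 - pi/4 = 0 (mod 2*pi)

Answer: final direction angle = 0


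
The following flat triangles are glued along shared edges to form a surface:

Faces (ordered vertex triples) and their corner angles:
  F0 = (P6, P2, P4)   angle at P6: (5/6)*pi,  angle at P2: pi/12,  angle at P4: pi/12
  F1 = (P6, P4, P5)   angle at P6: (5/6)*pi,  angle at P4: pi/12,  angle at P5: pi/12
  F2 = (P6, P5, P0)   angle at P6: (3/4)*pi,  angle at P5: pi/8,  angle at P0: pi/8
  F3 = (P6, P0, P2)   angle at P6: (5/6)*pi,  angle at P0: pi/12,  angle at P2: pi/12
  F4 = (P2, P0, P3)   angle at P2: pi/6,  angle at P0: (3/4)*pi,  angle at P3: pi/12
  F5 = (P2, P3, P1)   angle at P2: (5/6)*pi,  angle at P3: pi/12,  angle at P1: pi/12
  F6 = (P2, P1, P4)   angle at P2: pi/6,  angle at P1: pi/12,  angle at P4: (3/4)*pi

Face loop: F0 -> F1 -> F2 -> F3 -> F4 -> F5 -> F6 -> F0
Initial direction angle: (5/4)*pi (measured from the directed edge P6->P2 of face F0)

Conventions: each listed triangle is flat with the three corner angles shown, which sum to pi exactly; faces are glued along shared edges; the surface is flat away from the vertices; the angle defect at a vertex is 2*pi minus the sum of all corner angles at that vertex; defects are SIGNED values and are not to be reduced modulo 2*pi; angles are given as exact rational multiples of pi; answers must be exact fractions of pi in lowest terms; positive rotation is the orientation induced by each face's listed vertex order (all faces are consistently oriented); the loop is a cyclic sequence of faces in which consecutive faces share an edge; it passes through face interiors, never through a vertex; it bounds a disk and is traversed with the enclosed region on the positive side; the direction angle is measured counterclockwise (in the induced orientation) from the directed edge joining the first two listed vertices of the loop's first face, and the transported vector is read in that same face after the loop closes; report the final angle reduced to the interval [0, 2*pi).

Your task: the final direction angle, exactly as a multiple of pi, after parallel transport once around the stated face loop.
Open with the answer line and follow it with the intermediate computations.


Answer: final direction angle = (2/3)*pi

enclosed vertex P2: corner angles sum to (4/3)*pi, defect = 2*pi - (4/3)*pi = (2/3)*pi
enclosed vertex P6: corner angles sum to (13/4)*pi, defect = 2*pi - (13/4)*pi = (-5/4)*pi
by Gauss-Bonnet the loop rotates the vector by the enclosed defect sum (positive orientation, mod 2*pi)
final angle = (5/4)*pi - (7/12)*pi = (2/3)*pi (mod 2*pi)


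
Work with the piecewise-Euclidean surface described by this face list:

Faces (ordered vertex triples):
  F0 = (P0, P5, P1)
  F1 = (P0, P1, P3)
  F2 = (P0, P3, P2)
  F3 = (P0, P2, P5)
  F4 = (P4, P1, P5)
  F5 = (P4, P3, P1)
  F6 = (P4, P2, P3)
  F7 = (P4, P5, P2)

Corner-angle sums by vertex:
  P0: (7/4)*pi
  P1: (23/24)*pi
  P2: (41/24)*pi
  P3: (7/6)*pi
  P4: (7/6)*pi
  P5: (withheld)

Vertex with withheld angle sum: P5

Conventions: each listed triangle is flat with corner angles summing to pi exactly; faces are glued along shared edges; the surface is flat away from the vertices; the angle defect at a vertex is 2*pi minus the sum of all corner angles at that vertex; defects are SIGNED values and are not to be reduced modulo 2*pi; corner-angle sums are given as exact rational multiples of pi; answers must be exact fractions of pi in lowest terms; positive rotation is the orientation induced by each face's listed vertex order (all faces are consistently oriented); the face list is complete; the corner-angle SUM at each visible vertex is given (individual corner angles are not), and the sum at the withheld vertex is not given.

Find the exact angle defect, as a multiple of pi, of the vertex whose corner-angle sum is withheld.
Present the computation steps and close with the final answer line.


V = 6, E = 12, F = 8; chi = V - E + F = 2
Gauss-Bonnet: total defect = 2*pi*chi = 4*pi; visible defects sum to (13/4)*pi

Answer: defect(P5) = (3/4)*pi


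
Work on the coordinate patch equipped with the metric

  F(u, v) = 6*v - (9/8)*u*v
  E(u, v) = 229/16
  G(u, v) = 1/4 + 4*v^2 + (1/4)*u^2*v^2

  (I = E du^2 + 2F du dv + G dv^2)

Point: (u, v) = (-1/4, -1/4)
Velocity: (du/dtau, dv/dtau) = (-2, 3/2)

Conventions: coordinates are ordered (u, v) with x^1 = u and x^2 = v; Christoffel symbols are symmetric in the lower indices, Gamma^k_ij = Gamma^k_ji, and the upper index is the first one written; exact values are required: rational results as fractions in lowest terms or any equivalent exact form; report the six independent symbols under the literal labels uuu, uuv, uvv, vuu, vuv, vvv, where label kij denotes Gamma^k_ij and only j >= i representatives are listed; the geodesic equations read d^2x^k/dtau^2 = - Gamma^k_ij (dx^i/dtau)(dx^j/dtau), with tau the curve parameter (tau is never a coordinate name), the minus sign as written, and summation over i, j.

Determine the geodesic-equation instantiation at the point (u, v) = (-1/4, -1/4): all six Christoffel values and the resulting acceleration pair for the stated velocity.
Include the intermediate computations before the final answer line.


E = 229/16, F = -201/128, G = 513/1024 at the point
E_u = 0, E_v = 0, F_u = 9/32, F_v = 201/32, G_u = -1/128, G_v = -257/128
EG - F^2 = 19269/4096;  g^inv = (4096/19269) * [[513/1024, 201/128], [201/128, 229/16]]
first-kind symbols [ij,l] = (1/2)(d_i g_jl + d_j g_il - d_l g_ij): [uu,u] = E_u/2 = 0, [uu,v] = F_u - E_v/2 = 9/32, [uv,u] = E_v/2 = 0, [uv,v] = G_u/2 = -1/256, [vv,u] = F_v - G_u/2 = 1609/256, [vv,v] = G_v/2 = -257/256
Gamma^u_ij = (G*[ij,u] - F*[ij,v])/(EG - F^2), Gamma^v_ij = (E*[ij,v] - F*[ij,u])/(EG - F^2)
Gamma_uuu = 201/2141, Gamma_uuv = -67/51384, Gamma_uvv = 137387/411072, Gamma_vuu = 1832/2141, Gamma_vuv = -229/19269, Gamma_vvv = -147415/154152
d^2u/dtau^2 = -(Gamma_uuu*(-2)^2 + 2*Gamma_uuv*(-2)*(3/2) + Gamma_uvv*(3/2)^2) = -622273/548096
d^2v/dtau^2 = -(Gamma_vuu*(-2)^2 + 2*Gamma_vuv*(-2)*(3/2) + Gamma_vvv*(3/2)^2) = -275899/205536

Answer: Gamma_uuu = 201/2141, Gamma_uuv = -67/51384, Gamma_uvv = 137387/411072, Gamma_vuu = 1832/2141, Gamma_vuv = -229/19269, Gamma_vvv = -147415/154152; accelerations (d^2u/dtau^2, d^2v/dtau^2) = (-622273/548096, -275899/205536)


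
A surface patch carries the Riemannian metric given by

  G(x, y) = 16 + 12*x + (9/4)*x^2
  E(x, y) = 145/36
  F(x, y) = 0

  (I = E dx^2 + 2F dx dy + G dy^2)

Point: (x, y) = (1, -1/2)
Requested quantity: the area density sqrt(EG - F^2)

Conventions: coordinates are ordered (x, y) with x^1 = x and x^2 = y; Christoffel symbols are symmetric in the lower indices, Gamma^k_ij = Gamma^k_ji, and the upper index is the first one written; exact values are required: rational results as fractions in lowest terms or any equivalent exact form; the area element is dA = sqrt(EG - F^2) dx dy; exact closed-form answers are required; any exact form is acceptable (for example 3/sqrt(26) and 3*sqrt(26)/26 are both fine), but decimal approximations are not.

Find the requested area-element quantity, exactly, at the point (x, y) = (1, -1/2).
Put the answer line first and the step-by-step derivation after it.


Answer: sqrt(EG - F^2) = 11*sqrt(145)/12

E = 145/36, F = 0, G = 121/4; EG - F^2 = 17545/144


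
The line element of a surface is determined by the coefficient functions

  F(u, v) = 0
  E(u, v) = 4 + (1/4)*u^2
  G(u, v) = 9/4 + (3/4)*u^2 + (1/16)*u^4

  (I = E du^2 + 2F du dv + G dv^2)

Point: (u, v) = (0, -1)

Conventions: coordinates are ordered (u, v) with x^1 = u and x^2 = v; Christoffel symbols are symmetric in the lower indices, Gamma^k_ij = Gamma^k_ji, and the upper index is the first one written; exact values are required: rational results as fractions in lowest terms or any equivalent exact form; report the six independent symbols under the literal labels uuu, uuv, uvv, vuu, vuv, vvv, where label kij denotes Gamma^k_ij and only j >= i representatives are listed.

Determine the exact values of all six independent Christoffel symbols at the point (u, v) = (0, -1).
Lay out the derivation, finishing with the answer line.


E = 4, F = 0, G = 9/4 at the point
E_u = 0, E_v = 0, F_u = 0, F_v = 0, G_u = 0, G_v = 0
EG - F^2 = 9;  g^inv = (1/9) * [[9/4, 0], [0, 4]]
first-kind symbols [ij,l] = (1/2)(d_i g_jl + d_j g_il - d_l g_ij): [uu,u] = E_u/2 = 0, [uu,v] = F_u - E_v/2 = 0, [uv,u] = E_v/2 = 0, [uv,v] = G_u/2 = 0, [vv,u] = F_v - G_u/2 = 0, [vv,v] = G_v/2 = 0
Gamma^u_ij = (G*[ij,u] - F*[ij,v])/(EG - F^2), Gamma^v_ij = (E*[ij,v] - F*[ij,u])/(EG - F^2)

Answer: Gamma_uuu = 0, Gamma_uuv = 0, Gamma_uvv = 0, Gamma_vuu = 0, Gamma_vuv = 0, Gamma_vvv = 0


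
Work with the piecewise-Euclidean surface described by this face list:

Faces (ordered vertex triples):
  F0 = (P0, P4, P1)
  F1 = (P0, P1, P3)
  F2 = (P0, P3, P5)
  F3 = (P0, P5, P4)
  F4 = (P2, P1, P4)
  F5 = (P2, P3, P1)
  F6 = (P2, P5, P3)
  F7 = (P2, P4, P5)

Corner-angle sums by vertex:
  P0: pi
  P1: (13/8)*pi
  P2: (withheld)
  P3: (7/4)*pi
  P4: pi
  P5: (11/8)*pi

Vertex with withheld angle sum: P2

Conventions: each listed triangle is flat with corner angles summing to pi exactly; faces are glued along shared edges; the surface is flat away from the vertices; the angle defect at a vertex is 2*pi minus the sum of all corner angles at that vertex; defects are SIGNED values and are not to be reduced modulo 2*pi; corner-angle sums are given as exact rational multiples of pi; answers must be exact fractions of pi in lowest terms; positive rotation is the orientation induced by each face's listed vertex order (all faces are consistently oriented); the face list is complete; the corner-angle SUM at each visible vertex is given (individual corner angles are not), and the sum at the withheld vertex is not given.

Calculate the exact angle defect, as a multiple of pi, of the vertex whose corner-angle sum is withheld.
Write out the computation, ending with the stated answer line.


V = 6, E = 12, F = 8; chi = V - E + F = 2
Gauss-Bonnet: total defect = 2*pi*chi = 4*pi; visible defects sum to (13/4)*pi

Answer: defect(P2) = (3/4)*pi


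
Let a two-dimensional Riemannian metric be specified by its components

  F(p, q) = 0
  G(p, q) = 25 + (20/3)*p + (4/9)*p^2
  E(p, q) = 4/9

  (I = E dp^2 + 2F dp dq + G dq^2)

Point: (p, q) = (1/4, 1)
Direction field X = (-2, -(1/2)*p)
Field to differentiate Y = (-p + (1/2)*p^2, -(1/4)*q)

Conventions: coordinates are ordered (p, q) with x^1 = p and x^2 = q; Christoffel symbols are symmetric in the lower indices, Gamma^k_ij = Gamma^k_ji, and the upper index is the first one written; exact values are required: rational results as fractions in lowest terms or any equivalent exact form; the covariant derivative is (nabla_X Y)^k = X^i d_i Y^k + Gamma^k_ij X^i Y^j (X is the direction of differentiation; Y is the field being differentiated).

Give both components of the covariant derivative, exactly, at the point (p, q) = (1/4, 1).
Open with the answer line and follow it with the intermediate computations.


Answer: (nabla_X Y)^p = 161/128, (nabla_X Y)^q = 197/1984

E = 4/9, F = 0, G = 961/36 at the point
E_p = 0, E_q = 0, F_p = 0, F_q = 0, G_p = 62/9, G_q = 0
EG - F^2 = 961/81;  g^inv = (81/961) * [[961/36, 0], [0, 4/9]]
first-kind symbols [ij,l] = (1/2)(d_i g_jl + d_j g_il - d_l g_ij): [pp,p] = E_p/2 = 0, [pp,q] = F_p - E_q/2 = 0, [pq,p] = E_q/2 = 0, [pq,q] = G_p/2 = 31/9, [qq,p] = F_q - G_p/2 = -31/9, [qq,q] = G_q/2 = 0
Gamma^p_ij = (G*[ij,p] - F*[ij,q])/(EG - F^2), Gamma^q_ij = (E*[ij,q] - F*[ij,p])/(EG - F^2)
Gamma_ppp = 0, Gamma_ppq = 0, Gamma_pqq = -31/4, Gamma_qpp = 0, Gamma_qpq = 4/31, Gamma_qqq = 0
X = (-2, -1/8), Y = (-7/32, -1/4) at the point


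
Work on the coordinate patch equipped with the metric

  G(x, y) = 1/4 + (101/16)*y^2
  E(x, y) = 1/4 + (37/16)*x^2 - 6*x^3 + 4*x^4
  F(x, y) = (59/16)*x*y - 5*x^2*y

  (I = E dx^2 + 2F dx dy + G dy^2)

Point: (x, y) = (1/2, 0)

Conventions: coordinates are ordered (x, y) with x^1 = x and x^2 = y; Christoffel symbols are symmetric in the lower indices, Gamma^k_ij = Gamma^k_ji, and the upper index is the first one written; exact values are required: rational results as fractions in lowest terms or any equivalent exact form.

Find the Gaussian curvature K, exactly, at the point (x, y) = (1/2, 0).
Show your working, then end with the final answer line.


E = 21/64, F = 0, G = 1/4, EG - F^2 = 21/256 at the point
E_x = -3/16, E_y = 0, F_x = 0, F_y = 19/32, G_x = 0, G_y = 0
E_yy = 0, F_xy = -21/16, G_xx = 0
Evaluate Brioschi's two determinant matrices M1, M2 and divide by (EG - F^2)^2.
M1 = [[-E_yy/2 + F_xy - G_xx/2, E_x/2, F_x - E_y/2], [F_y - G_x/2, E, F], [G_y/2, F, G]] = [[-21/16, -3/32, 0], [19/32, 21/64, 0], [0, 0, 1/4]]; det M1 = -3/32
M2 = [[0, E_y/2, G_x/2], [E_y/2, E, F], [G_x/2, F, G]] = [[0, 0, 0], [0, 21/64, 0], [0, 0, 1/4]]; det M2 = 0
det M1 - det M2 = -3/32; K = -3/32 / (21/256)^2 = -2048/147

Answer: K = -2048/147


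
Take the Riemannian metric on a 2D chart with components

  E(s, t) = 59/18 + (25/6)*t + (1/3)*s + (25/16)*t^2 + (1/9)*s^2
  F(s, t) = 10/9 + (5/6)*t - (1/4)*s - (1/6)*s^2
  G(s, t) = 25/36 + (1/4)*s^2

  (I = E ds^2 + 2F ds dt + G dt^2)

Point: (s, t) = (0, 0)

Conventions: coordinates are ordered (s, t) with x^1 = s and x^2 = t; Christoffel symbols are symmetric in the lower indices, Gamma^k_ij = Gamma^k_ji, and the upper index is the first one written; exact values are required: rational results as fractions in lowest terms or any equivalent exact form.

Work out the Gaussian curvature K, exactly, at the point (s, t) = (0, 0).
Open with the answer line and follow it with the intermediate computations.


Answer: K = -469/450

E = 59/18, F = 10/9, G = 25/36, EG - F^2 = 25/24 at the point
E_s = 1/3, E_t = 25/6, F_s = -1/4, F_t = 5/6, G_s = 0, G_t = 0
E_tt = 25/8, F_st = 0, G_ss = 1/2
K follows from Brioschi's formula, (det M1 - det M2)/(EG - F^2)^2.
M1 = [[-E_tt/2 + F_st - G_ss/2, E_s/2, F_s - E_t/2], [F_t - G_s/2, E, F], [G_t/2, F, G]] = [[-29/16, 1/6, -7/3], [5/6, 59/18, 10/9], [0, 10/9, 25/36]]; det M1 = -4775/1152
M2 = [[0, E_t/2, G_s/2], [E_t/2, E, F], [G_s/2, F, G]] = [[0, 25/12, 0], [25/12, 59/18, 10/9], [0, 10/9, 25/36]]; det M2 = -15625/5184
det M1 - det M2 = -11725/10368; K = -11725/10368 / (25/24)^2 = -469/450


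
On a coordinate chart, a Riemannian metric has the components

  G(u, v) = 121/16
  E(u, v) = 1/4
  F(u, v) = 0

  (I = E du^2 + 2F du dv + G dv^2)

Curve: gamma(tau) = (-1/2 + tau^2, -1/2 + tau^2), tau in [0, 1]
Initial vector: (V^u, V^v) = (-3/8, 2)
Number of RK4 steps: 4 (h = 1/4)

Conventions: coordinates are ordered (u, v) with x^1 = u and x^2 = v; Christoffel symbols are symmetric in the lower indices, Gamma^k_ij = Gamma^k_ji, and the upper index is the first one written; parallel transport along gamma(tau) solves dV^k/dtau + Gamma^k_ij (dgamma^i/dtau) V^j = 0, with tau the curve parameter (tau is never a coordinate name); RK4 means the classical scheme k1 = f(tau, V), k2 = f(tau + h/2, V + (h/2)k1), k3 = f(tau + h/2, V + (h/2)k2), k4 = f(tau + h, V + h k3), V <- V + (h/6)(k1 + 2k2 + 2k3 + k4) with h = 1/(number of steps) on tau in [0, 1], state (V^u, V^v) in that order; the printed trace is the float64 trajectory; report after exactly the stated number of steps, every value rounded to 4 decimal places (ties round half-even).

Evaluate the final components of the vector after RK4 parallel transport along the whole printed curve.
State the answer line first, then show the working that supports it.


Answer: V^u = -0.3750, V^v = 2.0000

gamma'(tau) = (2*tau, 2*tau); f(tau, V)^k = -Gamma^k_ij(gamma(tau)) gamma'^i(tau) V^j; h = 1/4; intermediate values shown to 6 dp
curve data and Christoffel symbols at the stage parameters:
  tau = 0.000000: gamma = (-0.500000, -0.500000), gamma' = (0.000000, 0.000000); Gamma_uuu = 0.000000, Gamma_uuv = 0.000000, Gamma_uvv = 0.000000, Gamma_vuu = 0.000000, Gamma_vuv = 0.000000, Gamma_vvv = 0.000000
  tau = 0.125000: gamma = (-0.484375, -0.484375), gamma' = (0.250000, 0.250000); Gamma_uuu = 0.000000, Gamma_uuv = 0.000000, Gamma_uvv = 0.000000, Gamma_vuu = 0.000000, Gamma_vuv = 0.000000, Gamma_vvv = 0.000000
  tau = 0.250000: gamma = (-0.437500, -0.437500), gamma' = (0.500000, 0.500000); Gamma_uuu = 0.000000, Gamma_uuv = 0.000000, Gamma_uvv = 0.000000, Gamma_vuu = 0.000000, Gamma_vuv = 0.000000, Gamma_vvv = 0.000000
  tau = 0.375000: gamma = (-0.359375, -0.359375), gamma' = (0.750000, 0.750000); Gamma_uuu = 0.000000, Gamma_uuv = 0.000000, Gamma_uvv = 0.000000, Gamma_vuu = 0.000000, Gamma_vuv = 0.000000, Gamma_vvv = 0.000000
  tau = 0.500000: gamma = (-0.250000, -0.250000), gamma' = (1.000000, 1.000000); Gamma_uuu = 0.000000, Gamma_uuv = 0.000000, Gamma_uvv = 0.000000, Gamma_vuu = 0.000000, Gamma_vuv = 0.000000, Gamma_vvv = 0.000000
  tau = 0.625000: gamma = (-0.109375, -0.109375), gamma' = (1.250000, 1.250000); Gamma_uuu = 0.000000, Gamma_uuv = 0.000000, Gamma_uvv = 0.000000, Gamma_vuu = 0.000000, Gamma_vuv = 0.000000, Gamma_vvv = 0.000000
  tau = 0.750000: gamma = (0.062500, 0.062500), gamma' = (1.500000, 1.500000); Gamma_uuu = 0.000000, Gamma_uuv = 0.000000, Gamma_uvv = 0.000000, Gamma_vuu = 0.000000, Gamma_vuv = 0.000000, Gamma_vvv = 0.000000
  tau = 0.875000: gamma = (0.265625, 0.265625), gamma' = (1.750000, 1.750000); Gamma_uuu = 0.000000, Gamma_uuv = 0.000000, Gamma_uvv = 0.000000, Gamma_vuu = 0.000000, Gamma_vuv = 0.000000, Gamma_vvv = 0.000000
  tau = 1.000000: gamma = (0.500000, 0.500000), gamma' = (2.000000, 2.000000); Gamma_uuu = 0.000000, Gamma_uuv = 0.000000, Gamma_uvv = 0.000000, Gamma_vuu = 0.000000, Gamma_vuv = 0.000000, Gamma_vvv = 0.000000
step 0: V^u = -0.3750, V^v = 2.0000
step 1: k1 = (0.000000, 0.000000), k2 = (0.000000, 0.000000), k3 = (0.000000, 0.000000), k4 = (0.000000, 0.000000); V <- V + (h/6)(k1 + 2k2 + 2k3 + k4): V^u = -0.3750, V^v = 2.0000
step 2: k1 = (0.000000, 0.000000), k2 = (0.000000, 0.000000), k3 = (0.000000, 0.000000), k4 = (0.000000, 0.000000); V <- V + (h/6)(k1 + 2k2 + 2k3 + k4): V^u = -0.3750, V^v = 2.0000
step 3: k1 = (0.000000, 0.000000), k2 = (0.000000, 0.000000), k3 = (0.000000, 0.000000), k4 = (0.000000, 0.000000); V <- V + (h/6)(k1 + 2k2 + 2k3 + k4): V^u = -0.3750, V^v = 2.0000
step 4: k1 = (0.000000, 0.000000), k2 = (0.000000, 0.000000), k3 = (0.000000, 0.000000), k4 = (0.000000, 0.000000); V <- V + (h/6)(k1 + 2k2 + 2k3 + k4): V^u = -0.3750, V^v = 2.0000


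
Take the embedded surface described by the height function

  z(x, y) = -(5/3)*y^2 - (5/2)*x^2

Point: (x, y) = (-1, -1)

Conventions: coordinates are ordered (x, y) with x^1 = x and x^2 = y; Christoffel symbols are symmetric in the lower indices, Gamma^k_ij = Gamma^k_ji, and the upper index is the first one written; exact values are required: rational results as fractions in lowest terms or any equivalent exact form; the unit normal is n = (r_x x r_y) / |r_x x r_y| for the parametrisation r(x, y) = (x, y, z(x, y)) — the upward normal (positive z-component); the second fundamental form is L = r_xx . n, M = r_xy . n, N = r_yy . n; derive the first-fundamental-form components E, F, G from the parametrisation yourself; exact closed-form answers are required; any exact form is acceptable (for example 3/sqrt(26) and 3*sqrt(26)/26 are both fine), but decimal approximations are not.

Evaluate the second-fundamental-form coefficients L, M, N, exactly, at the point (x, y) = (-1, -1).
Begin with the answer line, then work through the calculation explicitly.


Answer: L = -15*sqrt(334)/334, M = 0, N = -5*sqrt(334)/167

z_x = 5, z_y = 10/3, z_xx = -5, z_xy = 0, z_yy = -10/3
E = 26, F = 50/3, G = 109/9; answer radicand W^2 = 334/9
unnormalised second-form numerators: l = -5, m = 0, n = -10/3; L = l/sqrt(334/9), and similarly M = m/sqrt(W^2), N = n/sqrt(W^2)


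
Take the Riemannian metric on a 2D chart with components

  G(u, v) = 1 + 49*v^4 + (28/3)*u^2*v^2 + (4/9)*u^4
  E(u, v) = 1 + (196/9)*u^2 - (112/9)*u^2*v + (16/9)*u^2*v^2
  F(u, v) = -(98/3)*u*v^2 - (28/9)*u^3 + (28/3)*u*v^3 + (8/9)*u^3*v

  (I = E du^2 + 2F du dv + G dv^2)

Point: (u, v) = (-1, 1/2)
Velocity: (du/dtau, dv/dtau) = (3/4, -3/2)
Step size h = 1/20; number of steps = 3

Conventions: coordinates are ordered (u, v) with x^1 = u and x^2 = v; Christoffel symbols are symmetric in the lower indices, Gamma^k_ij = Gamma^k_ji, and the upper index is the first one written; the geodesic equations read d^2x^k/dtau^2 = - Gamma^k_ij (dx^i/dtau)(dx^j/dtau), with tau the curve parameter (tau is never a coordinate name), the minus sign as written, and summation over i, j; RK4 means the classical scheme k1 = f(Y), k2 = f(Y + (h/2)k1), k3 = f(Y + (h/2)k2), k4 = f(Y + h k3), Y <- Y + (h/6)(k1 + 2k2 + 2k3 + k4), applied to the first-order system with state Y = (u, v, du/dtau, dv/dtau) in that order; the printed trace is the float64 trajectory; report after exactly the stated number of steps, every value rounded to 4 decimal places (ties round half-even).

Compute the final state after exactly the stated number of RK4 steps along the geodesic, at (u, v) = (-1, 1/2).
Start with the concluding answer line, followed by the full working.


Answer: u = -0.9213, v = 0.2589, du/dtau = 0.3092, dv/dtau = -1.6862

f(Y) = (du/dtau, dv/dtau, -Gamma^u_ij Y'^i Y'^j, -Gamma^v_ij Y'^i Y'^j) with the Gammas evaluated at the stage position; h = 0.050000; intermediate values shown to 6 dp
step 0: u = -1.0000, v = 0.5000, du/dtau = 0.7500, dv/dtau = -1.5000
step 1:
  k1: at (u, v) = (-1.000000, 0.500000), (du/dtau, dv/dtau) = (0.750000, -1.500000); Gamma_uuu = -0.700517, Gamma_uuv = -0.233506, Gamma_uvv = 1.225905, Gamma_vuu = -0.423229, Gamma_vuv = -0.141076, Gamma_vvv = 0.740651; k1 = (0.750000, -1.500000, -2.889632, -1.745819)
  k2: at (u, v) = (-0.981250, 0.462500), (du/dtau, dv/dtau) = (0.677759, -1.543645); Gamma_uuu = -0.753173, Gamma_uuv = -0.243309, Gamma_uvv = 1.204146, Gamma_vuu = -0.405434, Gamma_vuv = -0.130974, Gamma_vvv = 0.648194; k2 = (0.677759, -1.543645, -3.032423, -1.632359)
  k3: at (u, v) = (-0.983056, 0.461409), (du/dtau, dv/dtau) = (0.674189, -1.540809); Gamma_uuu = -0.753355, Gamma_uuv = -0.243728, Gamma_uvv = 1.201165, Gamma_vuu = -0.403754, Gamma_vuv = -0.130624, Gamma_vvv = 0.643755; k3 = (0.674189, -1.540809, -3.015621, -1.616198)
  k4: at (u, v) = (-0.966291, 0.422960), (du/dtau, dv/dtau) = (0.599219, -1.580810); Gamma_uuu = -0.803948, Gamma_uuv = -0.252466, Gamma_uvv = 1.160334, Gamma_vuu = -0.380181, Gamma_vuv = -0.119389, Gamma_vvv = 0.548713; k4 = (0.599219, -1.580810, -3.089258, -1.460885)
  Y <- Y + (h/6)(k1 + 2k2 + 2k3 + k4): u = -0.9662, v = 0.4229, du/dtau = 0.5994, dv/dtau = -1.5809
step 2:
  k1: at (u, v) = (-0.966224, 0.422919), (du/dtau, dv/dtau) = (0.599375, -1.580865); Gamma_uuu = -0.804032, Gamma_uuv = -0.252472, Gamma_uvv = 1.160329, Gamma_vuu = -0.380175, Gamma_vuv = -0.119378, Gamma_vvv = 0.548645; k1 = (0.599375, -1.580865, -3.089418, -1.460788)
  k2: at (u, v) = (-0.951240, 0.383397), (du/dtau, dv/dtau) = (0.522140, -1.617385); Gamma_uuu = -0.851568, Gamma_uuv = -0.259913, Gamma_uvv = 1.099958, Gamma_vuu = -0.351626, Gamma_vuv = -0.107322, Gamma_vvv = 0.454190; k2 = (0.522140, -1.617385, -3.084248, -1.273534)
  k3: at (u, v) = (-0.953171, 0.382484), (du/dtau, dv/dtau) = (0.522269, -1.612704); Gamma_uuu = -0.850941, Gamma_uuv = -0.260173, Gamma_uvv = 1.096210, Gamma_vuu = -0.350028, Gamma_vuv = -0.107020, Gamma_vvv = 0.450917; k3 = (0.522269, -1.612704, -3.057199, -1.257554)
  k4: at (u, v) = (-0.940111, 0.342284), (du/dtau, dv/dtau) = (0.446515, -1.643743); Gamma_uuu = -0.893416, Gamma_uuv = -0.265986, Gamma_uvv = 1.016849, Gamma_vuu = -0.318105, Gamma_vuv = -0.094706, Gamma_vvv = 0.362054; k4 = (0.446515, -1.643743, -2.959733, -1.053827)
  Y <- Y + (h/6)(k1 + 2k2 + 2k3 + k4): u = -0.9401, v = 0.3422, du/dtau = 0.4466, dv/dtau = -1.6440
step 3:
  k1: at (u, v) = (-0.940101, 0.342212), (du/dtau, dv/dtau) = (0.446608, -1.644005); Gamma_uuu = -0.893476, Gamma_uuv = -0.265996, Gamma_uvv = 1.016682, Gamma_vuu = -0.318042, Gamma_vuv = -0.094684, Gamma_vvv = 0.361899; k1 = (0.446608, -1.644005, -2.960230, -1.053726)
  k2: at (u, v) = (-0.928936, 0.301112), (du/dtau, dv/dtau) = (0.372602, -1.670348); Gamma_uuu = -0.930454, Gamma_uuv = -0.270198, Gamma_uvv = 0.919631, Gamma_vuu = -0.284147, Gamma_vuv = -0.082514, Gamma_vvv = 0.280842; k2 = (0.372602, -1.670348, -2.772982, -0.846828)
  k3: at (u, v) = (-0.930786, 0.300454), (du/dtau, dv/dtau) = (0.377284, -1.665176); Gamma_uuu = -0.929216, Gamma_uuv = -0.270320, Gamma_uvv = 0.916210, Gamma_vuu = -0.283034, Gamma_vuv = -0.082338, Gamma_vvv = 0.279073; k3 = (0.377284, -1.665176, -2.747864, -0.836985)
  k4: at (u, v) = (-0.921237, 0.258954), (du/dtau, dv/dtau) = (0.309215, -1.685854); Gamma_uuu = -0.960011, Gamma_uuv = -0.272874, Gamma_uvv = 0.805383, Gamma_vuu = -0.249631, Gamma_vuv = -0.070955, Gamma_vvv = 0.209423; k4 = (0.309215, -1.685854, -2.481687, -0.645311)
  Y <- Y + (h/6)(k1 + 2k2 + 2k3 + k4): u = -0.9213, v = 0.2589, du/dtau = 0.3092, dv/dtau = -1.6862


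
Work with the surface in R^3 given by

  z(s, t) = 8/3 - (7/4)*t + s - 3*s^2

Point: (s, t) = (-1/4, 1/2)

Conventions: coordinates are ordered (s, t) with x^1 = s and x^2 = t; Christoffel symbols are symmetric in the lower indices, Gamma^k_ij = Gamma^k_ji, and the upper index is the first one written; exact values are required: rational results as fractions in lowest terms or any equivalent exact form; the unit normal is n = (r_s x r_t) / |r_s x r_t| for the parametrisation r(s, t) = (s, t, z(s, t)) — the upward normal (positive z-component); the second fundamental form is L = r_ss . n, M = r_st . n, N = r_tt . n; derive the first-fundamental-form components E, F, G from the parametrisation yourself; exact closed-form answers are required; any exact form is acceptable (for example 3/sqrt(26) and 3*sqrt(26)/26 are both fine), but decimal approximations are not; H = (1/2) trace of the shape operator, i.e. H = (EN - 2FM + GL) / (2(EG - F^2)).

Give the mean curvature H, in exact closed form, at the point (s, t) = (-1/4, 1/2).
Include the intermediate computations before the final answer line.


z_s = 5/2, z_t = -7/4, z_ss = -6, z_st = 0, z_tt = 0
E = 29/4, F = -35/8, G = 65/16; answer radicand W^2 = 165/16
unnormalised second-form numerators: l = -6, m = 0, n = 0; L = l/sqrt(165/16), and similarly M = m/sqrt(W^2), N = n/sqrt(W^2)
H = (E*n - 2*F*m + G*l) / (2*(EG - F^2)*sqrt(W^2)); E*n - 2*F*m + G*l = -195/8, EG - F^2 = 165/16, so H = (-13/11)/sqrt(165/16)

Answer: H = -52*sqrt(165)/1815


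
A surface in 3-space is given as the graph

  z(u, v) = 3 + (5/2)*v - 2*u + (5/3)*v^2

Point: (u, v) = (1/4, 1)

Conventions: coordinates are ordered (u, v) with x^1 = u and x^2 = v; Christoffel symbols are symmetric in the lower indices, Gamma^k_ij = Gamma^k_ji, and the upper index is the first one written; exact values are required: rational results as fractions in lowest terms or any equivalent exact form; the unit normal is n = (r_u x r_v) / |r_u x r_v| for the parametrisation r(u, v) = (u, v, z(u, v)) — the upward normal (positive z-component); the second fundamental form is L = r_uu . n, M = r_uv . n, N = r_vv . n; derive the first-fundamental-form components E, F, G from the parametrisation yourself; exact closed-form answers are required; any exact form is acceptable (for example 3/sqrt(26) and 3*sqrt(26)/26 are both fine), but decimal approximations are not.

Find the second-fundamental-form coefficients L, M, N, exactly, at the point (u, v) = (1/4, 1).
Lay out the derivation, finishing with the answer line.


z_u = -2, z_v = 35/6, z_uu = 0, z_uv = 0, z_vv = 10/3
E = 5, F = -35/3, G = 1261/36; answer radicand W^2 = 1405/36
unnormalised second-form numerators: l = 0, m = 0, n = 10/3; L = l/sqrt(1405/36), and similarly M = m/sqrt(W^2), N = n/sqrt(W^2)

Answer: L = 0, M = 0, N = 4*sqrt(1405)/281


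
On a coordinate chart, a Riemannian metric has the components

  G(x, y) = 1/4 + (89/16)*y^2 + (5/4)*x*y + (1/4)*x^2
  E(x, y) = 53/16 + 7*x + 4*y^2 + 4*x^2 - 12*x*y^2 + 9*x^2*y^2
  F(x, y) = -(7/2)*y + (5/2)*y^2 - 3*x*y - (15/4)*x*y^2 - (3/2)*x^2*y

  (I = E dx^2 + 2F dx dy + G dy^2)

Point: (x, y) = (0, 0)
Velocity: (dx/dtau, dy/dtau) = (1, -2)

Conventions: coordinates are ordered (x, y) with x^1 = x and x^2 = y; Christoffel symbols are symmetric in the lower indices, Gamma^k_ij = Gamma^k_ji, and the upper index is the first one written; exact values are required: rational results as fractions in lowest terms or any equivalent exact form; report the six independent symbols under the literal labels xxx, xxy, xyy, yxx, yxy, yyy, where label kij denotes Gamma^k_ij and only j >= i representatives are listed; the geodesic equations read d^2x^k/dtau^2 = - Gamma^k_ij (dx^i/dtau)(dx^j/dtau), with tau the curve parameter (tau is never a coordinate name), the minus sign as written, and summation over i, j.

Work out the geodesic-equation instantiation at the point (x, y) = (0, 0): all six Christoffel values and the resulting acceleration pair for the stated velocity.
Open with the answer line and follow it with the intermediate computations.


Answer: Gamma_xxx = 56/53, Gamma_xxy = 0, Gamma_xyy = -56/53, Gamma_yxx = 0, Gamma_yxy = 0, Gamma_yyy = 0; accelerations (d^2x/dtau^2, d^2y/dtau^2) = (168/53, 0)

E = 53/16, F = 0, G = 1/4 at the point
E_x = 7, E_y = 0, F_x = 0, F_y = -7/2, G_x = 0, G_y = 0
EG - F^2 = 53/64;  g^inv = (64/53) * [[1/4, 0], [0, 53/16]]
first-kind symbols [ij,l] = (1/2)(d_i g_jl + d_j g_il - d_l g_ij): [xx,x] = E_x/2 = 7/2, [xx,y] = F_x - E_y/2 = 0, [xy,x] = E_y/2 = 0, [xy,y] = G_x/2 = 0, [yy,x] = F_y - G_x/2 = -7/2, [yy,y] = G_y/2 = 0
Gamma^x_ij = (G*[ij,x] - F*[ij,y])/(EG - F^2), Gamma^y_ij = (E*[ij,y] - F*[ij,x])/(EG - F^2)
Gamma_xxx = 56/53, Gamma_xxy = 0, Gamma_xyy = -56/53, Gamma_yxx = 0, Gamma_yxy = 0, Gamma_yyy = 0
d^2x/dtau^2 = -(Gamma_xxx*(1)^2 + 2*Gamma_xxy*(1)*(-2) + Gamma_xyy*(-2)^2) = 168/53
d^2y/dtau^2 = -(Gamma_yxx*(1)^2 + 2*Gamma_yxy*(1)*(-2) + Gamma_yyy*(-2)^2) = 0


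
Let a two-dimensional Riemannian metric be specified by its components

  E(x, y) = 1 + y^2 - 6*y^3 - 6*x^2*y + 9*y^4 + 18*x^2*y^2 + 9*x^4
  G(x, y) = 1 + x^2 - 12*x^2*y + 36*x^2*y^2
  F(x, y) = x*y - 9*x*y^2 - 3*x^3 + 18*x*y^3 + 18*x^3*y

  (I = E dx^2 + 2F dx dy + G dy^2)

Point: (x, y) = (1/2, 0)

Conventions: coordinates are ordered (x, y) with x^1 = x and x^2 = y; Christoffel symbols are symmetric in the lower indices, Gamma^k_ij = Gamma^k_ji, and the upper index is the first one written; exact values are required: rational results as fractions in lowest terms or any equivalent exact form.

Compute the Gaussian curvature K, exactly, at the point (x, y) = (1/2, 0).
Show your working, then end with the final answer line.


E = 25/16, F = -3/8, G = 5/4, EG - F^2 = 29/16 at the point
E_x = 9/2, E_y = -3/2, F_x = -9/4, F_y = 11/4, G_x = 1, G_y = -3
E_yy = 11, F_xy = 29/2, G_xx = 2
Using the Brioschi determinant formula for K from the metric derivatives:
M1 = [[-E_yy/2 + F_xy - G_xx/2, E_x/2, F_x - E_y/2], [F_y - G_x/2, E, F], [G_y/2, F, G]] = [[8, 9/4, -3/2], [9/4, 25/16, -3/8], [-3/2, -3/8, 5/4]]; det M1 = 115/16
M2 = [[0, E_y/2, G_x/2], [E_y/2, E, F], [G_x/2, F, G]] = [[0, -3/4, 1/2], [-3/4, 25/16, -3/8], [1/2, -3/8, 5/4]]; det M2 = -13/16
det M1 - det M2 = 8; K = 8 / (29/16)^2 = 2048/841

Answer: K = 2048/841


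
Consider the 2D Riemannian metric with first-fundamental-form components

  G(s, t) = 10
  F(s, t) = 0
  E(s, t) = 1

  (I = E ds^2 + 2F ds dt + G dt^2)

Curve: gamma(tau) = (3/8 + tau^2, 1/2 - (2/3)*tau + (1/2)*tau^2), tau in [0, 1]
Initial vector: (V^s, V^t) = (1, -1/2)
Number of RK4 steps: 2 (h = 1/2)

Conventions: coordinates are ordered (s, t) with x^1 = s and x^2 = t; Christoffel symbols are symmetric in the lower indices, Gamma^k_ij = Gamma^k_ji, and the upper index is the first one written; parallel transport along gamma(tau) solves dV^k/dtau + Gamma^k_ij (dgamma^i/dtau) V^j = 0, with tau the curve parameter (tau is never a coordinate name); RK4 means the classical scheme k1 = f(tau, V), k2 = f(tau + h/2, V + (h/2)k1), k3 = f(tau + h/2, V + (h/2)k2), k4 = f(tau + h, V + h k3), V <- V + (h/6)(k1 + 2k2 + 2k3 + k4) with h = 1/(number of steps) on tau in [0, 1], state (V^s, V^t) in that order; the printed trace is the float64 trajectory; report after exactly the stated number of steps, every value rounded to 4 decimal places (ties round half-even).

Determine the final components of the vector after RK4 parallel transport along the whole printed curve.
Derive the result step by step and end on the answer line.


gamma'(tau) = (2*tau, -2/3 + tau); f(tau, V)^k = -Gamma^k_ij(gamma(tau)) gamma'^i(tau) V^j; h = 1/2; intermediate values shown to 6 dp
curve data and Christoffel symbols at the stage parameters:
  tau = 0.000000: gamma = (0.375000, 0.500000), gamma' = (0.000000, -0.666667); Gamma_sss = 0.000000, Gamma_sst = 0.000000, Gamma_stt = 0.000000, Gamma_tss = 0.000000, Gamma_tst = 0.000000, Gamma_ttt = 0.000000
  tau = 0.250000: gamma = (0.437500, 0.364583), gamma' = (0.500000, -0.416667); Gamma_sss = 0.000000, Gamma_sst = 0.000000, Gamma_stt = 0.000000, Gamma_tss = 0.000000, Gamma_tst = 0.000000, Gamma_ttt = 0.000000
  tau = 0.500000: gamma = (0.625000, 0.291667), gamma' = (1.000000, -0.166667); Gamma_sss = 0.000000, Gamma_sst = 0.000000, Gamma_stt = 0.000000, Gamma_tss = 0.000000, Gamma_tst = 0.000000, Gamma_ttt = 0.000000
  tau = 0.750000: gamma = (0.937500, 0.281250), gamma' = (1.500000, 0.083333); Gamma_sss = 0.000000, Gamma_sst = 0.000000, Gamma_stt = 0.000000, Gamma_tss = 0.000000, Gamma_tst = 0.000000, Gamma_ttt = 0.000000
  tau = 1.000000: gamma = (1.375000, 0.333333), gamma' = (2.000000, 0.333333); Gamma_sss = 0.000000, Gamma_sst = 0.000000, Gamma_stt = 0.000000, Gamma_tss = 0.000000, Gamma_tst = 0.000000, Gamma_ttt = 0.000000
step 0: V^s = 1.0000, V^t = -0.5000
step 1: k1 = (0.000000, 0.000000), k2 = (0.000000, 0.000000), k3 = (0.000000, 0.000000), k4 = (0.000000, 0.000000); V <- V + (h/6)(k1 + 2k2 + 2k3 + k4): V^s = 1.0000, V^t = -0.5000
step 2: k1 = (0.000000, 0.000000), k2 = (0.000000, 0.000000), k3 = (0.000000, 0.000000), k4 = (0.000000, 0.000000); V <- V + (h/6)(k1 + 2k2 + 2k3 + k4): V^s = 1.0000, V^t = -0.5000

Answer: V^s = 1.0000, V^t = -0.5000


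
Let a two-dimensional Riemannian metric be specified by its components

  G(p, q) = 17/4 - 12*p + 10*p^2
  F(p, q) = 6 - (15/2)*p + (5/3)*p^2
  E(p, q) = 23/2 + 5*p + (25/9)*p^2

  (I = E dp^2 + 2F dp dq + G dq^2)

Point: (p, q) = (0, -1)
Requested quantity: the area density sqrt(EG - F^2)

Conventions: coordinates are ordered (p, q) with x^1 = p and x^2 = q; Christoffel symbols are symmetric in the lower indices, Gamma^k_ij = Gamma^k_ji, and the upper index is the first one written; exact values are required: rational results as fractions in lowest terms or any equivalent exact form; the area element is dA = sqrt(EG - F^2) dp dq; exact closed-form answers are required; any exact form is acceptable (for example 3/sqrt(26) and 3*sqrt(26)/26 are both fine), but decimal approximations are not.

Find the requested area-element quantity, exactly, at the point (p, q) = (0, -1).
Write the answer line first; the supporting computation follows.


Answer: sqrt(EG - F^2) = sqrt(206)/4

E = 23/2, F = 6, G = 17/4; EG - F^2 = 103/8


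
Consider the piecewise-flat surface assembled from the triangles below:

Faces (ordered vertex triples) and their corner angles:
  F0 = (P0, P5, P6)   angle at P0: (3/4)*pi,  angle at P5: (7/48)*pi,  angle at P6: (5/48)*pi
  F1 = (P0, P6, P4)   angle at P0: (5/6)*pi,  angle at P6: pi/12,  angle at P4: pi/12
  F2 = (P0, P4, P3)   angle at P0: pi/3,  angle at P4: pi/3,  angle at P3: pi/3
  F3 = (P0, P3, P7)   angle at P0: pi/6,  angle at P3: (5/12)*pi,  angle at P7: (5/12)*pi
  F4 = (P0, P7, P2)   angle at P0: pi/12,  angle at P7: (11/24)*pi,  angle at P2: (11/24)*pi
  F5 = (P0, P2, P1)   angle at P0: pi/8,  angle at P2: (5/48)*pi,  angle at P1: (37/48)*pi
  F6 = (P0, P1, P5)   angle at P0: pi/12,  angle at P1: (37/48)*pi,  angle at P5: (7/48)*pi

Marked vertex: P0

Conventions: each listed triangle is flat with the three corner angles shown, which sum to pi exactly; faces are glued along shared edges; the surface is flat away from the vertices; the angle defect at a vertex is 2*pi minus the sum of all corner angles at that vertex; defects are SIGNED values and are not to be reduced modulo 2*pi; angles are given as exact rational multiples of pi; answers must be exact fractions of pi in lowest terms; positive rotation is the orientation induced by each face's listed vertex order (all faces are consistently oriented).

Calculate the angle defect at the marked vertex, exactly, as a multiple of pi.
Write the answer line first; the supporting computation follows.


Answer: defect(P0) = (-3/8)*pi

Sum of corner angles at P0: (19/8)*pi
defect = 2*pi - (19/8)*pi


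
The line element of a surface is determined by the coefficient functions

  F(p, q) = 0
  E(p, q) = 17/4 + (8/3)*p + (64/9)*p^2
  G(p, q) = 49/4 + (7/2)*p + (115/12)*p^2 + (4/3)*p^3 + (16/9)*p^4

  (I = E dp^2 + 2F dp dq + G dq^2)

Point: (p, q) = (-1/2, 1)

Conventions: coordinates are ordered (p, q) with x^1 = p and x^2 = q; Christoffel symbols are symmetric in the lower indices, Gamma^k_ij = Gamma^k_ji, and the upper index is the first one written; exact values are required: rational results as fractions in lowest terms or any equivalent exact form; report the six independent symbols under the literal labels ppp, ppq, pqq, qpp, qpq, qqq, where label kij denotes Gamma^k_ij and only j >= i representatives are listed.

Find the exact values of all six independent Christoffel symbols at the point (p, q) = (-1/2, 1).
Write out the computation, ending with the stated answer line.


E = 169/36, F = 0, G = 1849/144 at the point
E_p = -40/9, E_q = 0, F_p = 0, F_q = 0, G_p = -215/36, G_q = 0
EG - F^2 = 312481/5184;  g^inv = (5184/312481) * [[1849/144, 0], [0, 169/36]]
first-kind symbols [ij,l] = (1/2)(d_i g_jl + d_j g_il - d_l g_ij): [pp,p] = E_p/2 = -20/9, [pp,q] = F_p - E_q/2 = 0, [pq,p] = E_q/2 = 0, [pq,q] = G_p/2 = -215/72, [qq,p] = F_q - G_p/2 = 215/72, [qq,q] = G_q/2 = 0
Gamma^p_ij = (G*[ij,p] - F*[ij,q])/(EG - F^2), Gamma^q_ij = (E*[ij,q] - F*[ij,p])/(EG - F^2)

Answer: Gamma_ppp = -80/169, Gamma_ppq = 0, Gamma_pqq = 215/338, Gamma_qpp = 0, Gamma_qpq = -10/43, Gamma_qqq = 0
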